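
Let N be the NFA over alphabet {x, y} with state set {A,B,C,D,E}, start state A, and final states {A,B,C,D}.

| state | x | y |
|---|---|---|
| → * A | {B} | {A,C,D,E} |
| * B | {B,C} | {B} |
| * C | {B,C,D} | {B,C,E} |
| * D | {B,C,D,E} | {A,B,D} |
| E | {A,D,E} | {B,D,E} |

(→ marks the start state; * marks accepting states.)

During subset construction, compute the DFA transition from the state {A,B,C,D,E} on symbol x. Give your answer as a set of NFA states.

{A,B,C,D,E}

δ(A,x) = {B}; δ(B,x) = {B,C}; δ(C,x) = {B,C,D}; δ(D,x) = {B,C,D,E}; δ(E,x) = {A,D,E}.
Union: {A,B,C,D,E}.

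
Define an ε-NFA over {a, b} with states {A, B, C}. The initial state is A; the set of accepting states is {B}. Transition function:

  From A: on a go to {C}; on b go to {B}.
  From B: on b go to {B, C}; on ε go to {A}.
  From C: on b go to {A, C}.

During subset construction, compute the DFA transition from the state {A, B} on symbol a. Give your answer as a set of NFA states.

{C}

δ(A,a) = {C}; δ(B,a) = ∅.
Union: {C}.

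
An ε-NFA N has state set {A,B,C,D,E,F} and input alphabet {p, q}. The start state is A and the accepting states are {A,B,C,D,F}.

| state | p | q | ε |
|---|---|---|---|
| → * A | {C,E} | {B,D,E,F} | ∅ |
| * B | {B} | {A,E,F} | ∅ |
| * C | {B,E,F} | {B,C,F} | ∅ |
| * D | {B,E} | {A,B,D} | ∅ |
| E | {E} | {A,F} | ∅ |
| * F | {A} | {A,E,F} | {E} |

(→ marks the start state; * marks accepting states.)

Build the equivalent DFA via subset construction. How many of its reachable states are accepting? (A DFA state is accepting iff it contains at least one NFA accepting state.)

Start state of the DFA: {A} (ε-closure of the NFA start).
{A} --p--> {C,E}  [new]
{A} --q--> {B,D,E,F}  [new]
{C,E} --p--> {B,E,F}  [new]
{C,E} --q--> {A,B,C,E,F}  [new]
{B,D,E,F} --p--> {A,B,E}  [new]
{B,D,E,F} --q--> {A,B,D,E,F}  [new]
{B,E,F} --p--> {A,B,E}  [seen]
{B,E,F} --q--> {A,E,F}  [new]
{A,B,C,E,F} --p--> {A,B,C,E,F}  [seen]
{A,B,C,E,F} --q--> {A,B,C,D,E,F}  [new]
{A,B,E} --p--> {B,C,E}  [new]
{A,B,E} --q--> {A,B,D,E,F}  [seen]
{A,B,D,E,F} --p--> {A,B,C,E}  [new]
{A,B,D,E,F} --q--> {A,B,D,E,F}  [seen]
{A,E,F} --p--> {A,C,E}  [new]
{A,E,F} --q--> {A,B,D,E,F}  [seen]
{A,B,C,D,E,F} --p--> {A,B,C,E,F}  [seen]
{A,B,C,D,E,F} --q--> {A,B,C,D,E,F}  [seen]
{B,C,E} --p--> {B,E,F}  [seen]
{B,C,E} --q--> {A,B,C,E,F}  [seen]
{A,B,C,E} --p--> {B,C,E,F}  [new]
{A,B,C,E} --q--> {A,B,C,D,E,F}  [seen]
{A,C,E} --p--> {B,C,E,F}  [seen]
{A,C,E} --q--> {A,B,C,D,E,F}  [seen]
{B,C,E,F} --p--> {A,B,E,F}  [new]
{B,C,E,F} --q--> {A,B,C,E,F}  [seen]
{A,B,E,F} --p--> {A,B,C,E}  [seen]
{A,B,E,F} --q--> {A,B,D,E,F}  [seen]
Reachable DFA states: {A}, {C,E}, {B,D,E,F}, {B,E,F}, {A,B,C,E,F}, {A,B,E}, {A,B,D,E,F}, {A,E,F}, {A,B,C,D,E,F}, {B,C,E}, {A,B,C,E}, {A,C,E}, {B,C,E,F}, {A,B,E,F}.
Accepting DFA states (contain an NFA accepting state): {A}, {C,E}, {B,D,E,F}, {B,E,F}, {A,B,C,E,F}, {A,B,E}, {A,B,D,E,F}, {A,E,F}, {A,B,C,D,E,F}, {B,C,E}, {A,B,C,E}, {A,C,E}, {B,C,E,F}, {A,B,E,F}.

14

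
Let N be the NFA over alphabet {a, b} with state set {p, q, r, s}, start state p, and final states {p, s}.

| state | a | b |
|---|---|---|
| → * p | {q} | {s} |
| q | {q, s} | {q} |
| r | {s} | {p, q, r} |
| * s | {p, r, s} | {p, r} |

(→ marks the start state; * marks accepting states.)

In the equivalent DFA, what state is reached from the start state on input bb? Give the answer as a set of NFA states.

{p, r}

Start: {p}.
δ(p,b) = {s}.
Union: {s}.
After b: {s}.
δ(s,b) = {p, r}.
Union: {p, r}.
After b: {p, r}.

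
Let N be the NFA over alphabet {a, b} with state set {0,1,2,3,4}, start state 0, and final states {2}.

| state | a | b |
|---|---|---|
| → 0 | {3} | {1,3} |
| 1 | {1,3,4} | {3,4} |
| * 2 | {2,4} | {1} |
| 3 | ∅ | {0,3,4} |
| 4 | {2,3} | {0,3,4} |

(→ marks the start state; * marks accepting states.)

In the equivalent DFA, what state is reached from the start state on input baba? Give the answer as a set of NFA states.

{2,3}

Start: {0}.
δ(0,b) = {1,3}.
Union: {1,3}.
After b: {1,3}.
δ(1,a) = {1,3,4}; δ(3,a) = ∅.
Union: {1,3,4}.
After a: {1,3,4}.
δ(1,b) = {3,4}; δ(3,b) = {0,3,4}; δ(4,b) = {0,3,4}.
Union: {0,3,4}.
After b: {0,3,4}.
δ(0,a) = {3}; δ(3,a) = ∅; δ(4,a) = {2,3}.
Union: {2,3}.
After a: {2,3}.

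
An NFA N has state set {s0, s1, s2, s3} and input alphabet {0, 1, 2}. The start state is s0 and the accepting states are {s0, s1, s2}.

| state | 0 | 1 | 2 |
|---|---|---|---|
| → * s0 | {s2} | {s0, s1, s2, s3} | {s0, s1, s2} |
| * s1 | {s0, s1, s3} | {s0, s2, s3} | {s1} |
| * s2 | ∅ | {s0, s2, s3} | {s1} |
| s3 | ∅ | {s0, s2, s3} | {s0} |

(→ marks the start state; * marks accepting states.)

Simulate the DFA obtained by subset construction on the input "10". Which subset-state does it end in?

Start: {s0}.
δ(s0,1) = {s0, s1, s2, s3}.
Union: {s0, s1, s2, s3}.
After 1: {s0, s1, s2, s3}.
δ(s0,0) = {s2}; δ(s1,0) = {s0, s1, s3}; δ(s2,0) = ∅; δ(s3,0) = ∅.
Union: {s0, s1, s2, s3}.
After 0: {s0, s1, s2, s3}.

{s0, s1, s2, s3}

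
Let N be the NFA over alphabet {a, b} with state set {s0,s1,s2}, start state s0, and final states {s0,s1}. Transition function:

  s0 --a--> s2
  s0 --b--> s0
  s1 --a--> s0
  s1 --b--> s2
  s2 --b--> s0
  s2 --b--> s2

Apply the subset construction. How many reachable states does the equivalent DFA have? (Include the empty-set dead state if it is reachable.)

Start state of the DFA: {s0}.
{s0} --a--> {s2}  [new]
{s0} --b--> {s0}  [seen]
{s2} --a--> ∅  [new]
{s2} --b--> {s0,s2}  [new]
∅ --a--> ∅  [seen]
∅ --b--> ∅  [seen]
{s0,s2} --a--> {s2}  [seen]
{s0,s2} --b--> {s0,s2}  [seen]
Reachable DFA states: {s0}, {s2}, ∅, {s0,s2}.

4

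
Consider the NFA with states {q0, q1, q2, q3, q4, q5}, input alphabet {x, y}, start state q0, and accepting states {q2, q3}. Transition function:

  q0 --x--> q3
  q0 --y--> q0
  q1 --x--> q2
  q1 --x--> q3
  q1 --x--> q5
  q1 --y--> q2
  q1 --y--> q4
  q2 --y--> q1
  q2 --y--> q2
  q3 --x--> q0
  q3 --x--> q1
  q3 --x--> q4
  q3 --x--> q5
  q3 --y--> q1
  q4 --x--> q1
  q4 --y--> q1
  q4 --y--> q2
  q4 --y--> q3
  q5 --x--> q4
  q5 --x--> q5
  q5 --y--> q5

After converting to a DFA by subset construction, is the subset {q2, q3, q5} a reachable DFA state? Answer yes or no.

Start state of the DFA: {q0}.
{q0} --x--> {q3}  [new]
{q0} --y--> {q0}  [seen]
{q3} --x--> {q0, q1, q4, q5}  [new]
{q3} --y--> {q1}  [new]
{q0, q1, q4, q5} --x--> {q1, q2, q3, q4, q5}  [new]
{q0, q1, q4, q5} --y--> {q0, q1, q2, q3, q4, q5}  [new]
{q1} --x--> {q2, q3, q5}  [new]
{q1} --y--> {q2, q4}  [new]
{q1, q2, q3, q4, q5} --x--> {q0, q1, q2, q3, q4, q5}  [seen]
{q1, q2, q3, q4, q5} --y--> {q1, q2, q3, q4, q5}  [seen]
{q0, q1, q2, q3, q4, q5} --x--> {q0, q1, q2, q3, q4, q5}  [seen]
{q0, q1, q2, q3, q4, q5} --y--> {q0, q1, q2, q3, q4, q5}  [seen]
{q2, q3, q5} --x--> {q0, q1, q4, q5}  [seen]
{q2, q3, q5} --y--> {q1, q2, q5}  [new]
{q2, q4} --x--> {q1}  [seen]
{q2, q4} --y--> {q1, q2, q3}  [new]
{q1, q2, q5} --x--> {q2, q3, q4, q5}  [new]
{q1, q2, q5} --y--> {q1, q2, q4, q5}  [new]
{q1, q2, q3} --x--> {q0, q1, q2, q3, q4, q5}  [seen]
{q1, q2, q3} --y--> {q1, q2, q4}  [new]
{q2, q3, q4, q5} --x--> {q0, q1, q4, q5}  [seen]
{q2, q3, q4, q5} --y--> {q1, q2, q3, q5}  [new]
{q1, q2, q4, q5} --x--> {q1, q2, q3, q4, q5}  [seen]
{q1, q2, q4, q5} --y--> {q1, q2, q3, q4, q5}  [seen]
{q1, q2, q4} --x--> {q1, q2, q3, q5}  [seen]
{q1, q2, q4} --y--> {q1, q2, q3, q4}  [new]
{q1, q2, q3, q5} --x--> {q0, q1, q2, q3, q4, q5}  [seen]
{q1, q2, q3, q5} --y--> {q1, q2, q4, q5}  [seen]
{q1, q2, q3, q4} --x--> {q0, q1, q2, q3, q4, q5}  [seen]
{q1, q2, q3, q4} --y--> {q1, q2, q3, q4}  [seen]
Reachable DFA states: {q0}, {q3}, {q0, q1, q4, q5}, {q1}, {q1, q2, q3, q4, q5}, {q0, q1, q2, q3, q4, q5}, {q2, q3, q5}, {q2, q4}, {q1, q2, q5}, {q1, q2, q3}, {q2, q3, q4, q5}, {q1, q2, q4, q5}, {q1, q2, q4}, {q1, q2, q3, q5}, {q1, q2, q3, q4}.
{q2, q3, q5} is among them.

yes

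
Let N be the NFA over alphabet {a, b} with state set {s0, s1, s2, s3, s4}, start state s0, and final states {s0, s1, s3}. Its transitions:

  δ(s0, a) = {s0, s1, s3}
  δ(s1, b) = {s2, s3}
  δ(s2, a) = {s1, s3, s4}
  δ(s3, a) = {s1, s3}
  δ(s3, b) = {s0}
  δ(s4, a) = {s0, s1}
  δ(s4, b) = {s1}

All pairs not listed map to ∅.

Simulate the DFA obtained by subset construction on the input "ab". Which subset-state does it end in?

Start: {s0}.
δ(s0,a) = {s0, s1, s3}.
Union: {s0, s1, s3}.
After a: {s0, s1, s3}.
δ(s0,b) = ∅; δ(s1,b) = {s2, s3}; δ(s3,b) = {s0}.
Union: {s0, s2, s3}.
After b: {s0, s2, s3}.

{s0, s2, s3}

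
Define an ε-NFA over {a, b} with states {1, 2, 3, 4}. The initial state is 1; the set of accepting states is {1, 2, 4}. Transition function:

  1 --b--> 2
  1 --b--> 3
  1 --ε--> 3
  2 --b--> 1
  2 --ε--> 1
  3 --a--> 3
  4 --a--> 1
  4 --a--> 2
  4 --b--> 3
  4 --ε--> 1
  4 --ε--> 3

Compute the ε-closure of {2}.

{1, 2, 3}

Begin with {2}.
2 →ε {1}; add 1.
1 →ε {3}; add 3.
ε-closure = {1, 2, 3}.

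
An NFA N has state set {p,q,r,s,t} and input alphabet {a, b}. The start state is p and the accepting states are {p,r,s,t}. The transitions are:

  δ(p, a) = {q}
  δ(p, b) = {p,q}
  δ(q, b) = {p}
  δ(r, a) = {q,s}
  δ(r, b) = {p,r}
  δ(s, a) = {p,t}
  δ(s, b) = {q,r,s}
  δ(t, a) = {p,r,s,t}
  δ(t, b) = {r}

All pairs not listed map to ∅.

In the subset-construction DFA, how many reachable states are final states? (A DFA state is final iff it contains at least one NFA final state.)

Start state of the DFA: {p}.
{p} --a--> {q}  [new]
{p} --b--> {p,q}  [new]
{q} --a--> ∅  [new]
{q} --b--> {p}  [seen]
{p,q} --a--> {q}  [seen]
{p,q} --b--> {p,q}  [seen]
∅ --a--> ∅  [seen]
∅ --b--> ∅  [seen]
Reachable DFA states: {p}, {q}, {p,q}, ∅.
Accepting DFA states (contain an NFA accepting state): {p}, {p,q}.

2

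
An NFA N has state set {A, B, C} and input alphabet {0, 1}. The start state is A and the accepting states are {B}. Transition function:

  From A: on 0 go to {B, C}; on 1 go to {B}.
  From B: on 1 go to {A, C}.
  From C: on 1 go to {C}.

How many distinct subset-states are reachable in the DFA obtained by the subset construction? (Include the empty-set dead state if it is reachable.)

Start state of the DFA: {A}.
{A} --0--> {B, C}  [new]
{A} --1--> {B}  [new]
{B, C} --0--> ∅  [new]
{B, C} --1--> {A, C}  [new]
{B} --0--> ∅  [seen]
{B} --1--> {A, C}  [seen]
∅ --0--> ∅  [seen]
∅ --1--> ∅  [seen]
{A, C} --0--> {B, C}  [seen]
{A, C} --1--> {B, C}  [seen]
Reachable DFA states: {A}, {B, C}, {B}, ∅, {A, C}.

5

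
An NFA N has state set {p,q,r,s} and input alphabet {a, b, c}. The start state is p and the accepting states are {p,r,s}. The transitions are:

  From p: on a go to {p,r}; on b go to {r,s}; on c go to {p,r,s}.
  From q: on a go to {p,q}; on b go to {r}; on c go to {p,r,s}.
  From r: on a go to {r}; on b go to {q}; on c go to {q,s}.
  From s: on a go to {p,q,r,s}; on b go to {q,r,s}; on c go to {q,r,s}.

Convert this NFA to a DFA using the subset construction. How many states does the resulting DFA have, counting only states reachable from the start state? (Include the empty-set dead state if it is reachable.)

Start state of the DFA: {p}.
{p} --a--> {p,r}  [new]
{p} --b--> {r,s}  [new]
{p} --c--> {p,r,s}  [new]
{p,r} --a--> {p,r}  [seen]
{p,r} --b--> {q,r,s}  [new]
{p,r} --c--> {p,q,r,s}  [new]
{r,s} --a--> {p,q,r,s}  [seen]
{r,s} --b--> {q,r,s}  [seen]
{r,s} --c--> {q,r,s}  [seen]
{p,r,s} --a--> {p,q,r,s}  [seen]
{p,r,s} --b--> {q,r,s}  [seen]
{p,r,s} --c--> {p,q,r,s}  [seen]
{q,r,s} --a--> {p,q,r,s}  [seen]
{q,r,s} --b--> {q,r,s}  [seen]
{q,r,s} --c--> {p,q,r,s}  [seen]
{p,q,r,s} --a--> {p,q,r,s}  [seen]
{p,q,r,s} --b--> {q,r,s}  [seen]
{p,q,r,s} --c--> {p,q,r,s}  [seen]
Reachable DFA states: {p}, {p,r}, {r,s}, {p,r,s}, {q,r,s}, {p,q,r,s}.

6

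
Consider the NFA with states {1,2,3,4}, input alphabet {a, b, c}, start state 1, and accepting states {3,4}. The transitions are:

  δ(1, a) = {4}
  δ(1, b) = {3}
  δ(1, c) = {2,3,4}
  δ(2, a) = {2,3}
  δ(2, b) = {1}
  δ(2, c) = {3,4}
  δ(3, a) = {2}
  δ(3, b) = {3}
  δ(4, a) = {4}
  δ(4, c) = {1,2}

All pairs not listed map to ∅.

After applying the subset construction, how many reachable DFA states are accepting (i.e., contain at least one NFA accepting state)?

8

Start state of the DFA: {1}.
{1} --a--> {4}  [new]
{1} --b--> {3}  [new]
{1} --c--> {2,3,4}  [new]
{4} --a--> {4}  [seen]
{4} --b--> ∅  [new]
{4} --c--> {1,2}  [new]
{3} --a--> {2}  [new]
{3} --b--> {3}  [seen]
{3} --c--> ∅  [seen]
{2,3,4} --a--> {2,3,4}  [seen]
{2,3,4} --b--> {1,3}  [new]
{2,3,4} --c--> {1,2,3,4}  [new]
∅ --a--> ∅  [seen]
∅ --b--> ∅  [seen]
∅ --c--> ∅  [seen]
{1,2} --a--> {2,3,4}  [seen]
{1,2} --b--> {1,3}  [seen]
{1,2} --c--> {2,3,4}  [seen]
{2} --a--> {2,3}  [new]
{2} --b--> {1}  [seen]
{2} --c--> {3,4}  [new]
{1,3} --a--> {2,4}  [new]
{1,3} --b--> {3}  [seen]
{1,3} --c--> {2,3,4}  [seen]
{1,2,3,4} --a--> {2,3,4}  [seen]
{1,2,3,4} --b--> {1,3}  [seen]
{1,2,3,4} --c--> {1,2,3,4}  [seen]
{2,3} --a--> {2,3}  [seen]
{2,3} --b--> {1,3}  [seen]
{2,3} --c--> {3,4}  [seen]
{3,4} --a--> {2,4}  [seen]
{3,4} --b--> {3}  [seen]
{3,4} --c--> {1,2}  [seen]
{2,4} --a--> {2,3,4}  [seen]
{2,4} --b--> {1}  [seen]
{2,4} --c--> {1,2,3,4}  [seen]
Reachable DFA states: {1}, {4}, {3}, {2,3,4}, ∅, {1,2}, {2}, {1,3}, {1,2,3,4}, {2,3}, {3,4}, {2,4}.
Accepting DFA states (contain an NFA accepting state): {4}, {3}, {2,3,4}, {1,3}, {1,2,3,4}, {2,3}, {3,4}, {2,4}.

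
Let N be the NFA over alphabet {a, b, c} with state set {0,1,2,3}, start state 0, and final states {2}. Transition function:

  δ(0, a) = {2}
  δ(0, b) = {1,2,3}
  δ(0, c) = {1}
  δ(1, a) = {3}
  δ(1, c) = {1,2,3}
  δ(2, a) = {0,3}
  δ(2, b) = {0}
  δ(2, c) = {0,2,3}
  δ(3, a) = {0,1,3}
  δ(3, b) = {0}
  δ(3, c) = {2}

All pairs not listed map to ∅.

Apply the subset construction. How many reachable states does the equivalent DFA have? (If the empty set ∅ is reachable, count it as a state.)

Start state of the DFA: {0}.
{0} --a--> {2}  [new]
{0} --b--> {1,2,3}  [new]
{0} --c--> {1}  [new]
{2} --a--> {0,3}  [new]
{2} --b--> {0}  [seen]
{2} --c--> {0,2,3}  [new]
{1,2,3} --a--> {0,1,3}  [new]
{1,2,3} --b--> {0}  [seen]
{1,2,3} --c--> {0,1,2,3}  [new]
{1} --a--> {3}  [new]
{1} --b--> ∅  [new]
{1} --c--> {1,2,3}  [seen]
{0,3} --a--> {0,1,2,3}  [seen]
{0,3} --b--> {0,1,2,3}  [seen]
{0,3} --c--> {1,2}  [new]
{0,2,3} --a--> {0,1,2,3}  [seen]
{0,2,3} --b--> {0,1,2,3}  [seen]
{0,2,3} --c--> {0,1,2,3}  [seen]
{0,1,3} --a--> {0,1,2,3}  [seen]
{0,1,3} --b--> {0,1,2,3}  [seen]
{0,1,3} --c--> {1,2,3}  [seen]
{0,1,2,3} --a--> {0,1,2,3}  [seen]
{0,1,2,3} --b--> {0,1,2,3}  [seen]
{0,1,2,3} --c--> {0,1,2,3}  [seen]
{3} --a--> {0,1,3}  [seen]
{3} --b--> {0}  [seen]
{3} --c--> {2}  [seen]
∅ --a--> ∅  [seen]
∅ --b--> ∅  [seen]
∅ --c--> ∅  [seen]
{1,2} --a--> {0,3}  [seen]
{1,2} --b--> {0}  [seen]
{1,2} --c--> {0,1,2,3}  [seen]
Reachable DFA states: {0}, {2}, {1,2,3}, {1}, {0,3}, {0,2,3}, {0,1,3}, {0,1,2,3}, {3}, ∅, {1,2}.

11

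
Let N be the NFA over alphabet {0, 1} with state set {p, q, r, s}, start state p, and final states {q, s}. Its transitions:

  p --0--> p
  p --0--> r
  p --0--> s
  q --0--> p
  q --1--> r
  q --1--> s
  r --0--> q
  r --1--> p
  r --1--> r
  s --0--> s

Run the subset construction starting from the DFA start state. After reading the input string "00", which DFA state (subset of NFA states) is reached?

Start: {p}.
δ(p,0) = {p, r, s}.
Union: {p, r, s}.
After 0: {p, r, s}.
δ(p,0) = {p, r, s}; δ(r,0) = {q}; δ(s,0) = {s}.
Union: {p, q, r, s}.
After 0: {p, q, r, s}.

{p, q, r, s}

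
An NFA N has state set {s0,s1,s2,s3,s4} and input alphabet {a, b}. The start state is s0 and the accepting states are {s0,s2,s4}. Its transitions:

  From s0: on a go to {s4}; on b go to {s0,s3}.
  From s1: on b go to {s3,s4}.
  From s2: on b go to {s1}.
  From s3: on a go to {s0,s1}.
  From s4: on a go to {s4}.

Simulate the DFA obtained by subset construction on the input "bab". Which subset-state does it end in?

{s0,s3,s4}

Start: {s0}.
δ(s0,b) = {s0,s3}.
Union: {s0,s3}.
After b: {s0,s3}.
δ(s0,a) = {s4}; δ(s3,a) = {s0,s1}.
Union: {s0,s1,s4}.
After a: {s0,s1,s4}.
δ(s0,b) = {s0,s3}; δ(s1,b) = {s3,s4}; δ(s4,b) = ∅.
Union: {s0,s3,s4}.
After b: {s0,s3,s4}.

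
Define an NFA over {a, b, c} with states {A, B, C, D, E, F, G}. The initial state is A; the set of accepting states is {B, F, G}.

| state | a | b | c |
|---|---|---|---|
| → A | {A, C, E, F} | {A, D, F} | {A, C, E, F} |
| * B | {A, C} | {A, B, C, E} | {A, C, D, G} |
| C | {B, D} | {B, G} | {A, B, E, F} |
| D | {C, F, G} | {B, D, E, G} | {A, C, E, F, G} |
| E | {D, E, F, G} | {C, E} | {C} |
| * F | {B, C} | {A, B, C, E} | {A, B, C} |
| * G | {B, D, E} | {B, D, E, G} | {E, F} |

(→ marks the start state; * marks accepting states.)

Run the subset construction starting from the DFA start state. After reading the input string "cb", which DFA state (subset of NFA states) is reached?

Start: {A}.
δ(A,c) = {A, C, E, F}.
Union: {A, C, E, F}.
After c: {A, C, E, F}.
δ(A,b) = {A, D, F}; δ(C,b) = {B, G}; δ(E,b) = {C, E}; δ(F,b) = {A, B, C, E}.
Union: {A, B, C, D, E, F, G}.
After b: {A, B, C, D, E, F, G}.

{A, B, C, D, E, F, G}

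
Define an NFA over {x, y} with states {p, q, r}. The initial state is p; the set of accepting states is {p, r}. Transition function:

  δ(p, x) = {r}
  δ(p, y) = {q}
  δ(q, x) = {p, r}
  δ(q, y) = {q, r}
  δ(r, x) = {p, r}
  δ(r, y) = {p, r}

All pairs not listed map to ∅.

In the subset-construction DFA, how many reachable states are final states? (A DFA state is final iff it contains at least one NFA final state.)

5

Start state of the DFA: {p}.
{p} --x--> {r}  [new]
{p} --y--> {q}  [new]
{r} --x--> {p, r}  [new]
{r} --y--> {p, r}  [seen]
{q} --x--> {p, r}  [seen]
{q} --y--> {q, r}  [new]
{p, r} --x--> {p, r}  [seen]
{p, r} --y--> {p, q, r}  [new]
{q, r} --x--> {p, r}  [seen]
{q, r} --y--> {p, q, r}  [seen]
{p, q, r} --x--> {p, r}  [seen]
{p, q, r} --y--> {p, q, r}  [seen]
Reachable DFA states: {p}, {r}, {q}, {p, r}, {q, r}, {p, q, r}.
Accepting DFA states (contain an NFA accepting state): {p}, {r}, {p, r}, {q, r}, {p, q, r}.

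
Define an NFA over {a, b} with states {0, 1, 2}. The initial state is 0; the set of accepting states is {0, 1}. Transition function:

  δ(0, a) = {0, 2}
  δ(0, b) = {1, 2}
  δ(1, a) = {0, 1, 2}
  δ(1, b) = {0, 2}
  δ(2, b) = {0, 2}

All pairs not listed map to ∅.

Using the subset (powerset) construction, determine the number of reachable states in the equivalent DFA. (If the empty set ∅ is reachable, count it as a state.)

Start state of the DFA: {0}.
{0} --a--> {0, 2}  [new]
{0} --b--> {1, 2}  [new]
{0, 2} --a--> {0, 2}  [seen]
{0, 2} --b--> {0, 1, 2}  [new]
{1, 2} --a--> {0, 1, 2}  [seen]
{1, 2} --b--> {0, 2}  [seen]
{0, 1, 2} --a--> {0, 1, 2}  [seen]
{0, 1, 2} --b--> {0, 1, 2}  [seen]
Reachable DFA states: {0}, {0, 2}, {1, 2}, {0, 1, 2}.

4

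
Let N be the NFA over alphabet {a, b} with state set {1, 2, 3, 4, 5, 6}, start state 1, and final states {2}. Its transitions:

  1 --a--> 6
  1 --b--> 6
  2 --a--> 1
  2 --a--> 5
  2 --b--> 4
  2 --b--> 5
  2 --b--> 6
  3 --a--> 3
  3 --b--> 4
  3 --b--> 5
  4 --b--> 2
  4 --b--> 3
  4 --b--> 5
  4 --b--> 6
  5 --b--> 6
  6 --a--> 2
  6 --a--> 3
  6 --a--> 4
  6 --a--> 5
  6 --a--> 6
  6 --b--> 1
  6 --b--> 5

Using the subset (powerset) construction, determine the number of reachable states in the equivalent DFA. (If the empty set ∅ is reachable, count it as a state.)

Start state of the DFA: {1}.
{1} --a--> {6}  [new]
{1} --b--> {6}  [seen]
{6} --a--> {2, 3, 4, 5, 6}  [new]
{6} --b--> {1, 5}  [new]
{2, 3, 4, 5, 6} --a--> {1, 2, 3, 4, 5, 6}  [new]
{2, 3, 4, 5, 6} --b--> {1, 2, 3, 4, 5, 6}  [seen]
{1, 5} --a--> {6}  [seen]
{1, 5} --b--> {6}  [seen]
{1, 2, 3, 4, 5, 6} --a--> {1, 2, 3, 4, 5, 6}  [seen]
{1, 2, 3, 4, 5, 6} --b--> {1, 2, 3, 4, 5, 6}  [seen]
Reachable DFA states: {1}, {6}, {2, 3, 4, 5, 6}, {1, 5}, {1, 2, 3, 4, 5, 6}.

5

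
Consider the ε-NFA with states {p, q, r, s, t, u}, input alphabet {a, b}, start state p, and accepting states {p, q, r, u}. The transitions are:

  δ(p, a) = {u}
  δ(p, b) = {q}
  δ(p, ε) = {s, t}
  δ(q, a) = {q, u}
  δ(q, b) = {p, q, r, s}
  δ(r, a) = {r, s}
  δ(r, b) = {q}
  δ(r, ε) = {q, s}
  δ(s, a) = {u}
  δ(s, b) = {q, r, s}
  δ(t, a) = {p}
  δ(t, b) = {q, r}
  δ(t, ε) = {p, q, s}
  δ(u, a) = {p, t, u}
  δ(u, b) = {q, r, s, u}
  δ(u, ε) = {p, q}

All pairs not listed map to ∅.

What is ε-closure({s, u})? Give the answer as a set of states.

{p, q, s, t, u}

Begin with {s, u}.
u →ε {p, q}; add p, q.
p →ε {s, t}; add t.
ε-closure = {p, q, s, t, u}.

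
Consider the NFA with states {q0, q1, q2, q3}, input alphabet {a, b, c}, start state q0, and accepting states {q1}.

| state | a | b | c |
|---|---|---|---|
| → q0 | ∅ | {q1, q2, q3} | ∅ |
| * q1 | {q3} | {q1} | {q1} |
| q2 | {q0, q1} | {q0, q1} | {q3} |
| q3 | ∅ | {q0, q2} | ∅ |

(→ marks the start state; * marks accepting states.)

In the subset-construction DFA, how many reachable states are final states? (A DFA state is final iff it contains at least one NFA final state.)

Start state of the DFA: {q0}.
{q0} --a--> ∅  [new]
{q0} --b--> {q1, q2, q3}  [new]
{q0} --c--> ∅  [seen]
∅ --a--> ∅  [seen]
∅ --b--> ∅  [seen]
∅ --c--> ∅  [seen]
{q1, q2, q3} --a--> {q0, q1, q3}  [new]
{q1, q2, q3} --b--> {q0, q1, q2}  [new]
{q1, q2, q3} --c--> {q1, q3}  [new]
{q0, q1, q3} --a--> {q3}  [new]
{q0, q1, q3} --b--> {q0, q1, q2, q3}  [new]
{q0, q1, q3} --c--> {q1}  [new]
{q0, q1, q2} --a--> {q0, q1, q3}  [seen]
{q0, q1, q2} --b--> {q0, q1, q2, q3}  [seen]
{q0, q1, q2} --c--> {q1, q3}  [seen]
{q1, q3} --a--> {q3}  [seen]
{q1, q3} --b--> {q0, q1, q2}  [seen]
{q1, q3} --c--> {q1}  [seen]
{q3} --a--> ∅  [seen]
{q3} --b--> {q0, q2}  [new]
{q3} --c--> ∅  [seen]
{q0, q1, q2, q3} --a--> {q0, q1, q3}  [seen]
{q0, q1, q2, q3} --b--> {q0, q1, q2, q3}  [seen]
{q0, q1, q2, q3} --c--> {q1, q3}  [seen]
{q1} --a--> {q3}  [seen]
{q1} --b--> {q1}  [seen]
{q1} --c--> {q1}  [seen]
{q0, q2} --a--> {q0, q1}  [new]
{q0, q2} --b--> {q0, q1, q2, q3}  [seen]
{q0, q2} --c--> {q3}  [seen]
{q0, q1} --a--> {q3}  [seen]
{q0, q1} --b--> {q1, q2, q3}  [seen]
{q0, q1} --c--> {q1}  [seen]
Reachable DFA states: {q0}, ∅, {q1, q2, q3}, {q0, q1, q3}, {q0, q1, q2}, {q1, q3}, {q3}, {q0, q1, q2, q3}, {q1}, {q0, q2}, {q0, q1}.
Accepting DFA states (contain an NFA accepting state): {q1, q2, q3}, {q0, q1, q3}, {q0, q1, q2}, {q1, q3}, {q0, q1, q2, q3}, {q1}, {q0, q1}.

7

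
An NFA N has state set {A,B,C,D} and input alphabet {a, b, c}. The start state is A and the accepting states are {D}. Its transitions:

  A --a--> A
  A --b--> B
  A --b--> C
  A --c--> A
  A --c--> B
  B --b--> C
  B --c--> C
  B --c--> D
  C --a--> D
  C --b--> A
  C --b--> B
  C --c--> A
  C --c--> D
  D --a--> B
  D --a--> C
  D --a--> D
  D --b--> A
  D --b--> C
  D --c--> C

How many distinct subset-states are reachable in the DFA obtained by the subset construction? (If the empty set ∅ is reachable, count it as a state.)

12

Start state of the DFA: {A}.
{A} --a--> {A}  [seen]
{A} --b--> {B,C}  [new]
{A} --c--> {A,B}  [new]
{B,C} --a--> {D}  [new]
{B,C} --b--> {A,B,C}  [new]
{B,C} --c--> {A,C,D}  [new]
{A,B} --a--> {A}  [seen]
{A,B} --b--> {B,C}  [seen]
{A,B} --c--> {A,B,C,D}  [new]
{D} --a--> {B,C,D}  [new]
{D} --b--> {A,C}  [new]
{D} --c--> {C}  [new]
{A,B,C} --a--> {A,D}  [new]
{A,B,C} --b--> {A,B,C}  [seen]
{A,B,C} --c--> {A,B,C,D}  [seen]
{A,C,D} --a--> {A,B,C,D}  [seen]
{A,C,D} --b--> {A,B,C}  [seen]
{A,C,D} --c--> {A,B,C,D}  [seen]
{A,B,C,D} --a--> {A,B,C,D}  [seen]
{A,B,C,D} --b--> {A,B,C}  [seen]
{A,B,C,D} --c--> {A,B,C,D}  [seen]
{B,C,D} --a--> {B,C,D}  [seen]
{B,C,D} --b--> {A,B,C}  [seen]
{B,C,D} --c--> {A,C,D}  [seen]
{A,C} --a--> {A,D}  [seen]
{A,C} --b--> {A,B,C}  [seen]
{A,C} --c--> {A,B,D}  [new]
{C} --a--> {D}  [seen]
{C} --b--> {A,B}  [seen]
{C} --c--> {A,D}  [seen]
{A,D} --a--> {A,B,C,D}  [seen]
{A,D} --b--> {A,B,C}  [seen]
{A,D} --c--> {A,B,C}  [seen]
{A,B,D} --a--> {A,B,C,D}  [seen]
{A,B,D} --b--> {A,B,C}  [seen]
{A,B,D} --c--> {A,B,C,D}  [seen]
Reachable DFA states: {A}, {B,C}, {A,B}, {D}, {A,B,C}, {A,C,D}, {A,B,C,D}, {B,C,D}, {A,C}, {C}, {A,D}, {A,B,D}.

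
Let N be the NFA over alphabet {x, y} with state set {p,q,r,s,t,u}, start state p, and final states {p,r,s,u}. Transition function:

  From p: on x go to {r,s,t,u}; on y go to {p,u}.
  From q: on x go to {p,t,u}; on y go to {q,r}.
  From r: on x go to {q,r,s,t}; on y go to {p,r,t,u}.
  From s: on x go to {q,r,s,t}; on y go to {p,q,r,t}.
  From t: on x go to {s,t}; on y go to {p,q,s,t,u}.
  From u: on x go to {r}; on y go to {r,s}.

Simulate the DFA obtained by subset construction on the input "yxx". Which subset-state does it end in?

Start: {p}.
δ(p,y) = {p,u}.
Union: {p,u}.
After y: {p,u}.
δ(p,x) = {r,s,t,u}; δ(u,x) = {r}.
Union: {r,s,t,u}.
After x: {r,s,t,u}.
δ(r,x) = {q,r,s,t}; δ(s,x) = {q,r,s,t}; δ(t,x) = {s,t}; δ(u,x) = {r}.
Union: {q,r,s,t}.
After x: {q,r,s,t}.

{q,r,s,t}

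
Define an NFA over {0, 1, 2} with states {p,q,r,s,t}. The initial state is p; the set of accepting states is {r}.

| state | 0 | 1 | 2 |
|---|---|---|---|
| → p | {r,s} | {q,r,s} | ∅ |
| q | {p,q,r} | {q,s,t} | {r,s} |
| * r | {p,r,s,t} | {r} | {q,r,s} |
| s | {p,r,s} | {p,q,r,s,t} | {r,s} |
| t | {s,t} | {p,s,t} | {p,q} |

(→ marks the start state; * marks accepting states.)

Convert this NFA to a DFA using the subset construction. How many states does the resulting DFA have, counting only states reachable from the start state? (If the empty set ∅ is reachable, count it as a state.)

Start state of the DFA: {p}.
{p} --0--> {r,s}  [new]
{p} --1--> {q,r,s}  [new]
{p} --2--> ∅  [new]
{r,s} --0--> {p,r,s,t}  [new]
{r,s} --1--> {p,q,r,s,t}  [new]
{r,s} --2--> {q,r,s}  [seen]
{q,r,s} --0--> {p,q,r,s,t}  [seen]
{q,r,s} --1--> {p,q,r,s,t}  [seen]
{q,r,s} --2--> {q,r,s}  [seen]
∅ --0--> ∅  [seen]
∅ --1--> ∅  [seen]
∅ --2--> ∅  [seen]
{p,r,s,t} --0--> {p,r,s,t}  [seen]
{p,r,s,t} --1--> {p,q,r,s,t}  [seen]
{p,r,s,t} --2--> {p,q,r,s}  [new]
{p,q,r,s,t} --0--> {p,q,r,s,t}  [seen]
{p,q,r,s,t} --1--> {p,q,r,s,t}  [seen]
{p,q,r,s,t} --2--> {p,q,r,s}  [seen]
{p,q,r,s} --0--> {p,q,r,s,t}  [seen]
{p,q,r,s} --1--> {p,q,r,s,t}  [seen]
{p,q,r,s} --2--> {q,r,s}  [seen]
Reachable DFA states: {p}, {r,s}, {q,r,s}, ∅, {p,r,s,t}, {p,q,r,s,t}, {p,q,r,s}.

7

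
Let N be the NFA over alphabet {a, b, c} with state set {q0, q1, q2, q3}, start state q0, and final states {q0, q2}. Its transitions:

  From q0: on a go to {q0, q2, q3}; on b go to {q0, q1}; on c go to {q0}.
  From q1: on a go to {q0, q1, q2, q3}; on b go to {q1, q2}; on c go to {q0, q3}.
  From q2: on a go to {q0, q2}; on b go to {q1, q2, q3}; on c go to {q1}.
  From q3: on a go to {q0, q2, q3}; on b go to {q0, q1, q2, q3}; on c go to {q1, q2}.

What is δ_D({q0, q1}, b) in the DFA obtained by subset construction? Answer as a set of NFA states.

{q0, q1, q2}

δ(q0,b) = {q0, q1}; δ(q1,b) = {q1, q2}.
Union: {q0, q1, q2}.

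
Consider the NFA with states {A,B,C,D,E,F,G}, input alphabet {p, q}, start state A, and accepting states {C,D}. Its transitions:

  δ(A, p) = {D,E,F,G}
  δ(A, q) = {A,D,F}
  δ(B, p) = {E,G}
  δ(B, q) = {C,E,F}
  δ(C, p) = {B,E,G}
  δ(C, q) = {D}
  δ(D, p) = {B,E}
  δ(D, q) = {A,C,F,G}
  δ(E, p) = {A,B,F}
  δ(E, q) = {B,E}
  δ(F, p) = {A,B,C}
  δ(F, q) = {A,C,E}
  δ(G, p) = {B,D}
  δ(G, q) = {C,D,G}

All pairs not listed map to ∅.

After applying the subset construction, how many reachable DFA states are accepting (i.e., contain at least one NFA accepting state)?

Start state of the DFA: {A}.
{A} --p--> {D,E,F,G}  [new]
{A} --q--> {A,D,F}  [new]
{D,E,F,G} --p--> {A,B,C,D,E,F}  [new]
{D,E,F,G} --q--> {A,B,C,D,E,F,G}  [new]
{A,D,F} --p--> {A,B,C,D,E,F,G}  [seen]
{A,D,F} --q--> {A,C,D,E,F,G}  [new]
{A,B,C,D,E,F} --p--> {A,B,C,D,E,F,G}  [seen]
{A,B,C,D,E,F} --q--> {A,B,C,D,E,F,G}  [seen]
{A,B,C,D,E,F,G} --p--> {A,B,C,D,E,F,G}  [seen]
{A,B,C,D,E,F,G} --q--> {A,B,C,D,E,F,G}  [seen]
{A,C,D,E,F,G} --p--> {A,B,C,D,E,F,G}  [seen]
{A,C,D,E,F,G} --q--> {A,B,C,D,E,F,G}  [seen]
Reachable DFA states: {A}, {D,E,F,G}, {A,D,F}, {A,B,C,D,E,F}, {A,B,C,D,E,F,G}, {A,C,D,E,F,G}.
Accepting DFA states (contain an NFA accepting state): {D,E,F,G}, {A,D,F}, {A,B,C,D,E,F}, {A,B,C,D,E,F,G}, {A,C,D,E,F,G}.

5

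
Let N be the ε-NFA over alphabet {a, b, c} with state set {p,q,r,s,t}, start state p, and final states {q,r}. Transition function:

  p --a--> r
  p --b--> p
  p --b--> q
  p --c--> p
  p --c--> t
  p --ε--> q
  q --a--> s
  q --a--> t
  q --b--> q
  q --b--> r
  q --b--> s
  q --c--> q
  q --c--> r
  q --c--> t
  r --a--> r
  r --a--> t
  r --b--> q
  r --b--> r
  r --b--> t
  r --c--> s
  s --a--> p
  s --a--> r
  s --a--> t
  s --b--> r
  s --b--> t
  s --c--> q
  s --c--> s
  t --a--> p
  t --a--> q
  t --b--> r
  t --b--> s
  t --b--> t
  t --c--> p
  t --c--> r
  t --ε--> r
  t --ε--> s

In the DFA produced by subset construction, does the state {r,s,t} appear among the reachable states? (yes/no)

Start state of the DFA: {p,q} (ε-closure of the NFA start).
{p,q} --a--> {r,s,t}  [new]
{p,q} --b--> {p,q,r,s}  [new]
{p,q} --c--> {p,q,r,s,t}  [new]
{r,s,t} --a--> {p,q,r,s,t}  [seen]
{r,s,t} --b--> {q,r,s,t}  [new]
{r,s,t} --c--> {p,q,r,s}  [seen]
{p,q,r,s} --a--> {p,q,r,s,t}  [seen]
{p,q,r,s} --b--> {p,q,r,s,t}  [seen]
{p,q,r,s} --c--> {p,q,r,s,t}  [seen]
{p,q,r,s,t} --a--> {p,q,r,s,t}  [seen]
{p,q,r,s,t} --b--> {p,q,r,s,t}  [seen]
{p,q,r,s,t} --c--> {p,q,r,s,t}  [seen]
{q,r,s,t} --a--> {p,q,r,s,t}  [seen]
{q,r,s,t} --b--> {q,r,s,t}  [seen]
{q,r,s,t} --c--> {p,q,r,s,t}  [seen]
Reachable DFA states: {p,q}, {r,s,t}, {p,q,r,s}, {p,q,r,s,t}, {q,r,s,t}.
{r,s,t} is among them.

yes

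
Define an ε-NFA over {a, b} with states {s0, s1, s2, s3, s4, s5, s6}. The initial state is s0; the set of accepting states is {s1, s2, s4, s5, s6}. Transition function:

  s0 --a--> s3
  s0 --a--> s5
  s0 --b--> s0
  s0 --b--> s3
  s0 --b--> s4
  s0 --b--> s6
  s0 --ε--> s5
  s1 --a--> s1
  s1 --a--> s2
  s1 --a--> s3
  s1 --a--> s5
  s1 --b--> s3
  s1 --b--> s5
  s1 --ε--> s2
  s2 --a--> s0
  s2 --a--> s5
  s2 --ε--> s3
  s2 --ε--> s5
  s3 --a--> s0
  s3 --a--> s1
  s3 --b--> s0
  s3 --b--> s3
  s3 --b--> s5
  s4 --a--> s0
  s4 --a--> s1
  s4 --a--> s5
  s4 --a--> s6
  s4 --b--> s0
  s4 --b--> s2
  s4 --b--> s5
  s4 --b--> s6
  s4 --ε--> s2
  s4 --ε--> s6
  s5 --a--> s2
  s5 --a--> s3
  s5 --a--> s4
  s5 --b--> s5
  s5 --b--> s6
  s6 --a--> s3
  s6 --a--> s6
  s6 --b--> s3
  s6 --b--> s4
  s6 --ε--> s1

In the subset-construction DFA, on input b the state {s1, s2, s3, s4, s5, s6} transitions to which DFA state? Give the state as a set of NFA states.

δ(s1,b) = {s3, s5}; δ(s2,b) = ∅; δ(s3,b) = {s0, s3, s5}; δ(s4,b) = {s0, s2, s5, s6}; δ(s5,b) = {s5, s6}; δ(s6,b) = {s3, s4}.
Union: {s0, s2, s3, s4, s5, s6}.
ε-closure gives {s0, s1, s2, s3, s4, s5, s6}.

{s0, s1, s2, s3, s4, s5, s6}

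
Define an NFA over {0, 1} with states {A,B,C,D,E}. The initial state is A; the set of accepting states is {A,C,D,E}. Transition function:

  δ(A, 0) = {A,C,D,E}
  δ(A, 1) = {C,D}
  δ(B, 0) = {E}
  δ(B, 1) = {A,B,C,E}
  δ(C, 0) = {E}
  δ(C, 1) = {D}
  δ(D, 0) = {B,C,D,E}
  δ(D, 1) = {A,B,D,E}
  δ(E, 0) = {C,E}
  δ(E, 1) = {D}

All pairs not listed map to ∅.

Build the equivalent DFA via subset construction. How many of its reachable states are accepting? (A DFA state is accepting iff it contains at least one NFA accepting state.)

6

Start state of the DFA: {A}.
{A} --0--> {A,C,D,E}  [new]
{A} --1--> {C,D}  [new]
{A,C,D,E} --0--> {A,B,C,D,E}  [new]
{A,C,D,E} --1--> {A,B,C,D,E}  [seen]
{C,D} --0--> {B,C,D,E}  [new]
{C,D} --1--> {A,B,D,E}  [new]
{A,B,C,D,E} --0--> {A,B,C,D,E}  [seen]
{A,B,C,D,E} --1--> {A,B,C,D,E}  [seen]
{B,C,D,E} --0--> {B,C,D,E}  [seen]
{B,C,D,E} --1--> {A,B,C,D,E}  [seen]
{A,B,D,E} --0--> {A,B,C,D,E}  [seen]
{A,B,D,E} --1--> {A,B,C,D,E}  [seen]
Reachable DFA states: {A}, {A,C,D,E}, {C,D}, {A,B,C,D,E}, {B,C,D,E}, {A,B,D,E}.
Accepting DFA states (contain an NFA accepting state): {A}, {A,C,D,E}, {C,D}, {A,B,C,D,E}, {B,C,D,E}, {A,B,D,E}.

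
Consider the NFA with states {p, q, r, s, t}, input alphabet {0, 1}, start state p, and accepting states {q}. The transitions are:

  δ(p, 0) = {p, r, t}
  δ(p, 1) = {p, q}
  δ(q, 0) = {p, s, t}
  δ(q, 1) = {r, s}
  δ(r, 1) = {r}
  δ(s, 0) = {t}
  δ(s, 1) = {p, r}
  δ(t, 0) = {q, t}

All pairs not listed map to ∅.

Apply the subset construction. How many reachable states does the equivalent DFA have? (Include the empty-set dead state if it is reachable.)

8

Start state of the DFA: {p}.
{p} --0--> {p, r, t}  [new]
{p} --1--> {p, q}  [new]
{p, r, t} --0--> {p, q, r, t}  [new]
{p, r, t} --1--> {p, q, r}  [new]
{p, q} --0--> {p, r, s, t}  [new]
{p, q} --1--> {p, q, r, s}  [new]
{p, q, r, t} --0--> {p, q, r, s, t}  [new]
{p, q, r, t} --1--> {p, q, r, s}  [seen]
{p, q, r} --0--> {p, r, s, t}  [seen]
{p, q, r} --1--> {p, q, r, s}  [seen]
{p, r, s, t} --0--> {p, q, r, t}  [seen]
{p, r, s, t} --1--> {p, q, r}  [seen]
{p, q, r, s} --0--> {p, r, s, t}  [seen]
{p, q, r, s} --1--> {p, q, r, s}  [seen]
{p, q, r, s, t} --0--> {p, q, r, s, t}  [seen]
{p, q, r, s, t} --1--> {p, q, r, s}  [seen]
Reachable DFA states: {p}, {p, r, t}, {p, q}, {p, q, r, t}, {p, q, r}, {p, r, s, t}, {p, q, r, s}, {p, q, r, s, t}.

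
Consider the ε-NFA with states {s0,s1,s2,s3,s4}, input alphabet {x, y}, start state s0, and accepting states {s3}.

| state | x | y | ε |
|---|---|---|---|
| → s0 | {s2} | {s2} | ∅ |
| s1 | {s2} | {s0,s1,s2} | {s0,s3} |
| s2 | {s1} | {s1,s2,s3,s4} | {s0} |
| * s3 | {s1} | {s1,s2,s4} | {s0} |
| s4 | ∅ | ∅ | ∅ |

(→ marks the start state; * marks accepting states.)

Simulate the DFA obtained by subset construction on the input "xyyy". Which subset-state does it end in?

{s0,s1,s2,s3,s4}

Start: {s0}.
δ(s0,x) = {s2}.
Union: {s2}.
ε-closure gives {s0,s2}.
After x: {s0,s2}.
δ(s0,y) = {s2}; δ(s2,y) = {s1,s2,s3,s4}.
Union: {s1,s2,s3,s4}.
ε-closure gives {s0,s1,s2,s3,s4}.
After y: {s0,s1,s2,s3,s4}.
δ(s0,y) = {s2}; δ(s1,y) = {s0,s1,s2}; δ(s2,y) = {s1,s2,s3,s4}; δ(s3,y) = {s1,s2,s4}; δ(s4,y) = ∅.
Union: {s0,s1,s2,s3,s4}.
After y: {s0,s1,s2,s3,s4}.
δ(s0,y) = {s2}; δ(s1,y) = {s0,s1,s2}; δ(s2,y) = {s1,s2,s3,s4}; δ(s3,y) = {s1,s2,s4}; δ(s4,y) = ∅.
Union: {s0,s1,s2,s3,s4}.
After y: {s0,s1,s2,s3,s4}.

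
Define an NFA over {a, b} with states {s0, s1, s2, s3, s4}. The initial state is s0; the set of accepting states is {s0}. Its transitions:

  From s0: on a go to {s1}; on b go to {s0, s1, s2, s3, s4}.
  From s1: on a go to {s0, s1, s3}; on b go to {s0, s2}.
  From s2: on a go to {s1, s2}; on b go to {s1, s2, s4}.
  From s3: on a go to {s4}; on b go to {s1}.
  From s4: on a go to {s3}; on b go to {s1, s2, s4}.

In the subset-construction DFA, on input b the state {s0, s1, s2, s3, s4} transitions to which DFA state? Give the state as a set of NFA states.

δ(s0,b) = {s0, s1, s2, s3, s4}; δ(s1,b) = {s0, s2}; δ(s2,b) = {s1, s2, s4}; δ(s3,b) = {s1}; δ(s4,b) = {s1, s2, s4}.
Union: {s0, s1, s2, s3, s4}.

{s0, s1, s2, s3, s4}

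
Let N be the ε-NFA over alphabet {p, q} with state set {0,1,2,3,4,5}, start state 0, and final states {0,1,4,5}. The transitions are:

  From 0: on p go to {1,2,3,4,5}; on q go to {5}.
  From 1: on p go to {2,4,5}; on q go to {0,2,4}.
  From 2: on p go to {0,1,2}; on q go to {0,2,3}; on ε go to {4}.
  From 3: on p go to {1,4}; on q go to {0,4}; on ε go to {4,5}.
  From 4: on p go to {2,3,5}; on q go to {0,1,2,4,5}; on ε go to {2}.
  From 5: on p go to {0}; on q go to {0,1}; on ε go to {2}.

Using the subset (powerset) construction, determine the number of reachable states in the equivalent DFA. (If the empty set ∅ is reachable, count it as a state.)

Start state of the DFA: {0} (ε-closure of the NFA start).
{0} --p--> {1,2,3,4,5}  [new]
{0} --q--> {2,4,5}  [new]
{1,2,3,4,5} --p--> {0,1,2,3,4,5}  [new]
{1,2,3,4,5} --q--> {0,1,2,3,4,5}  [seen]
{2,4,5} --p--> {0,1,2,3,4,5}  [seen]
{2,4,5} --q--> {0,1,2,3,4,5}  [seen]
{0,1,2,3,4,5} --p--> {0,1,2,3,4,5}  [seen]
{0,1,2,3,4,5} --q--> {0,1,2,3,4,5}  [seen]
Reachable DFA states: {0}, {1,2,3,4,5}, {2,4,5}, {0,1,2,3,4,5}.

4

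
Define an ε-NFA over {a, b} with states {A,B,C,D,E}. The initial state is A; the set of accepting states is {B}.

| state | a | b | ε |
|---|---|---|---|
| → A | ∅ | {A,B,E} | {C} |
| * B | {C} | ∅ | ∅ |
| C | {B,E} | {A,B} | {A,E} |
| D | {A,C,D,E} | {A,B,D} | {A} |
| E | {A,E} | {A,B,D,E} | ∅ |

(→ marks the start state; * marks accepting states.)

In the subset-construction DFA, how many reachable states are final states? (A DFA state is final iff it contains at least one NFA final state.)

Start state of the DFA: {A,C,E} (ε-closure of the NFA start).
{A,C,E} --a--> {A,B,C,E}  [new]
{A,C,E} --b--> {A,B,C,D,E}  [new]
{A,B,C,E} --a--> {A,B,C,E}  [seen]
{A,B,C,E} --b--> {A,B,C,D,E}  [seen]
{A,B,C,D,E} --a--> {A,B,C,D,E}  [seen]
{A,B,C,D,E} --b--> {A,B,C,D,E}  [seen]
Reachable DFA states: {A,C,E}, {A,B,C,E}, {A,B,C,D,E}.
Accepting DFA states (contain an NFA accepting state): {A,B,C,E}, {A,B,C,D,E}.

2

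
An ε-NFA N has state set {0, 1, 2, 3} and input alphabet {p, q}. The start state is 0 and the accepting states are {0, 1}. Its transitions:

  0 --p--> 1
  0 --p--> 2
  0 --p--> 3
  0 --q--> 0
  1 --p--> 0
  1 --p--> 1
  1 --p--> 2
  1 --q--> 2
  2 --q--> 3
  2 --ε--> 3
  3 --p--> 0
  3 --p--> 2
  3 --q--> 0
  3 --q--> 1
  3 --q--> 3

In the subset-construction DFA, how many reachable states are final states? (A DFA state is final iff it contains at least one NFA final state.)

3

Start state of the DFA: {0} (ε-closure of the NFA start).
{0} --p--> {1, 2, 3}  [new]
{0} --q--> {0}  [seen]
{1, 2, 3} --p--> {0, 1, 2, 3}  [new]
{1, 2, 3} --q--> {0, 1, 2, 3}  [seen]
{0, 1, 2, 3} --p--> {0, 1, 2, 3}  [seen]
{0, 1, 2, 3} --q--> {0, 1, 2, 3}  [seen]
Reachable DFA states: {0}, {1, 2, 3}, {0, 1, 2, 3}.
Accepting DFA states (contain an NFA accepting state): {0}, {1, 2, 3}, {0, 1, 2, 3}.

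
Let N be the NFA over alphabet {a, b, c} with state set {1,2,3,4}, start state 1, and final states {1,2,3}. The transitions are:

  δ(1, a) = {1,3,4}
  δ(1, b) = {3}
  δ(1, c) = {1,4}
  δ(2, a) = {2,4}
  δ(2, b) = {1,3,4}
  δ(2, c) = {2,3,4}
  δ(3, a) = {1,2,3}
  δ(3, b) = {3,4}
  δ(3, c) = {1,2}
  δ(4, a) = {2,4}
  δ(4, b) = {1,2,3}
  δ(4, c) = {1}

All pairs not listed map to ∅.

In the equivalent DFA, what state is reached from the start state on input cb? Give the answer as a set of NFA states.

{1,2,3}

Start: {1}.
δ(1,c) = {1,4}.
Union: {1,4}.
After c: {1,4}.
δ(1,b) = {3}; δ(4,b) = {1,2,3}.
Union: {1,2,3}.
After b: {1,2,3}.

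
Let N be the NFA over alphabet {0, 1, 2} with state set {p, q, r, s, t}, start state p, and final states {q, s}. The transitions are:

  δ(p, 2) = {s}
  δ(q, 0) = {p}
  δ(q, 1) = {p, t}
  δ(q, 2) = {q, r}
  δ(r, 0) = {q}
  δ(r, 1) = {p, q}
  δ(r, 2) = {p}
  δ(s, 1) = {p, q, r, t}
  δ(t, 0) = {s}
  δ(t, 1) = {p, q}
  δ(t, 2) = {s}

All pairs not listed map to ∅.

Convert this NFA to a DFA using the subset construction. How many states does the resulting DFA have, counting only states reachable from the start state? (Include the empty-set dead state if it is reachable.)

Start state of the DFA: {p}.
{p} --0--> ∅  [new]
{p} --1--> ∅  [seen]
{p} --2--> {s}  [new]
∅ --0--> ∅  [seen]
∅ --1--> ∅  [seen]
∅ --2--> ∅  [seen]
{s} --0--> ∅  [seen]
{s} --1--> {p, q, r, t}  [new]
{s} --2--> ∅  [seen]
{p, q, r, t} --0--> {p, q, s}  [new]
{p, q, r, t} --1--> {p, q, t}  [new]
{p, q, r, t} --2--> {p, q, r, s}  [new]
{p, q, s} --0--> {p}  [seen]
{p, q, s} --1--> {p, q, r, t}  [seen]
{p, q, s} --2--> {q, r, s}  [new]
{p, q, t} --0--> {p, s}  [new]
{p, q, t} --1--> {p, q, t}  [seen]
{p, q, t} --2--> {q, r, s}  [seen]
{p, q, r, s} --0--> {p, q}  [new]
{p, q, r, s} --1--> {p, q, r, t}  [seen]
{p, q, r, s} --2--> {p, q, r, s}  [seen]
{q, r, s} --0--> {p, q}  [seen]
{q, r, s} --1--> {p, q, r, t}  [seen]
{q, r, s} --2--> {p, q, r}  [new]
{p, s} --0--> ∅  [seen]
{p, s} --1--> {p, q, r, t}  [seen]
{p, s} --2--> {s}  [seen]
{p, q} --0--> {p}  [seen]
{p, q} --1--> {p, t}  [new]
{p, q} --2--> {q, r, s}  [seen]
{p, q, r} --0--> {p, q}  [seen]
{p, q, r} --1--> {p, q, t}  [seen]
{p, q, r} --2--> {p, q, r, s}  [seen]
{p, t} --0--> {s}  [seen]
{p, t} --1--> {p, q}  [seen]
{p, t} --2--> {s}  [seen]
Reachable DFA states: {p}, ∅, {s}, {p, q, r, t}, {p, q, s}, {p, q, t}, {p, q, r, s}, {q, r, s}, {p, s}, {p, q}, {p, q, r}, {p, t}.

12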